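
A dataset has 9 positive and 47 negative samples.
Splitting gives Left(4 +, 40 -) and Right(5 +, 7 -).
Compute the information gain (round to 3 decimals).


H(parent) = 0.6360. H(left) = 0.4395, H(right) = 0.9799. Weighted = (44/56)*0.4395 + (12/56)*0.9799 = 0.5553. IG = 0.6360 - 0.5553 = 0.0807, which rounds to 0.081.

0.081


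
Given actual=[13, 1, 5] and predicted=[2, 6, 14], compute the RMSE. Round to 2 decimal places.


MSE = 75.6667. RMSE = sqrt(75.6667) = 8.70.

8.70


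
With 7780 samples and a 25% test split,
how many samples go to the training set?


Test set = 7780 * 25% = 1945. Training set = 7780 - 1945 = 5835.

5835


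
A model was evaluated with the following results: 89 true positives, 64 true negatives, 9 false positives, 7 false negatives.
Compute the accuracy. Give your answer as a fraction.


Accuracy = (TP + TN) / (TP + TN + FP + FN) = (89 + 64) / 169 = 153/169.

153/169


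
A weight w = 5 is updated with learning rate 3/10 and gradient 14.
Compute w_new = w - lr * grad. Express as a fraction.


w_new = 5 - 3/10 * 14 = 5 - 21/5 = 4/5.

4/5


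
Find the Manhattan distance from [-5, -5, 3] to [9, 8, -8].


d = sum of absolute differences: |-5-9|=14 + |-5-8|=13 + |3--8|=11 = 38.

38


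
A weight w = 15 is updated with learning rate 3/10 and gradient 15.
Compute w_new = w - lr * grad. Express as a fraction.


w_new = 15 - 3/10 * 15 = 15 - 9/2 = 21/2.

21/2


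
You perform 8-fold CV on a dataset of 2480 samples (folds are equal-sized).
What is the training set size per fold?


Each validation fold has 2480/8 = 310 samples. Training set = 2480 - 310 = 2170.

2170


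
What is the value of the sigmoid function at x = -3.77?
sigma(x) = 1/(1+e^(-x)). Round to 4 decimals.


sigma(-3.77) = 1/(1+e^(3.77)) = 1/(1+43.380065) = 1/44.380065 = 0.0225.

0.0225


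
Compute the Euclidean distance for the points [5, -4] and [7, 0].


d = sqrt(sum of squared differences). (5-7)^2=4, (-4-0)^2=16. Sum = 20.

sqrt(20)


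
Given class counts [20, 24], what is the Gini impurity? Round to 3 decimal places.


Total = 44. Proportions: 20/44, 24/44. sum(p_i^2) = 0.5041. Gini = 1 - 0.5041 = 0.4959, which rounds to 0.496.

0.496


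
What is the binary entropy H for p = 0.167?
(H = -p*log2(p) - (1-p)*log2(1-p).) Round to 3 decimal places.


H = -0.167*log2(0.167) - 0.833*log2(0.833) = 0.651.

0.651


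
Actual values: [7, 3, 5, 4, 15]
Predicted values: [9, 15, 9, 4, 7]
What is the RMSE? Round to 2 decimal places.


MSE = 45.6000. RMSE = sqrt(45.6000) = 6.75.

6.75


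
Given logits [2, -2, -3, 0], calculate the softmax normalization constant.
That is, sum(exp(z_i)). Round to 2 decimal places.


Denom = e^2=7.3891 + e^-2=0.1353 + e^-3=0.0498 + e^0=1.0000. Sum = 8.5742, which rounds to 8.57.

8.57


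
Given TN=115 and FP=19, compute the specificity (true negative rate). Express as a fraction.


Specificity = TN / (TN + FP) = 115 / 134 = 115/134.

115/134


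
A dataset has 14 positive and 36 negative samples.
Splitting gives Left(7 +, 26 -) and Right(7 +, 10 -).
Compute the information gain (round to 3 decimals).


H(parent) = 0.8555. H(left) = 0.7455, H(right) = 0.9774. Weighted = (33/50)*0.7455 + (17/50)*0.9774 = 0.8243. IG = 0.8555 - 0.8243 = 0.0312, which rounds to 0.031.

0.031


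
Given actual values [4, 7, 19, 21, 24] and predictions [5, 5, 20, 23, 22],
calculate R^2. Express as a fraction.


Mean(y) = 15. SS_res = 14. SS_tot = 318. R^2 = 1 - 14/(318) = 152/159.

152/159


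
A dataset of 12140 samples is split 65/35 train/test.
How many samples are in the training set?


Test set = 12140 * 35% = 4249. Training set = 12140 - 4249 = 7891.

7891


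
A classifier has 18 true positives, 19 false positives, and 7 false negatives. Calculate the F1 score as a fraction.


Precision = 18/37 = 18/37. Recall = 18/25 = 18/25. F1 = 2*P*R/(P+R) = 18/31.

18/31


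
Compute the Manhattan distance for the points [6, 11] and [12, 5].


d = sum of absolute differences: |6-12|=6 + |11-5|=6 = 12.

12


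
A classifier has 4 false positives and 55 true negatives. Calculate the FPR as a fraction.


FPR = FP / (FP + TN) = 4 / 59 = 4/59.

4/59


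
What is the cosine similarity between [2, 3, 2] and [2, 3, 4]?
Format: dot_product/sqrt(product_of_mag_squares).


dot = 21. |a|^2 = 17, |b|^2 = 29. cos = 21/sqrt(493).

21/sqrt(493)


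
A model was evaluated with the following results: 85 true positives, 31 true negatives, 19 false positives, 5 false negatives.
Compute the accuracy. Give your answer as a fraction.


Accuracy = (TP + TN) / (TP + TN + FP + FN) = (85 + 31) / 140 = 29/35.

29/35


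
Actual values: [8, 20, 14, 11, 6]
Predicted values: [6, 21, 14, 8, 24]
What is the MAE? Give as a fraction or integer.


MAE = (1/5) * (|8-6|=2 + |20-21|=1 + |14-14|=0 + |11-8|=3 + |6-24|=18). Sum = 24. MAE = 24/5.

24/5


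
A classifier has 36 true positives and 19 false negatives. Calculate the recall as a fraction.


Recall = TP / (TP + FN) = 36 / 55 = 36/55.

36/55


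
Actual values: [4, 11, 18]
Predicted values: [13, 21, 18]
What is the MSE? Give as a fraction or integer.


MSE = (1/3) * ((4-13)^2=81 + (11-21)^2=100 + (18-18)^2=0). Sum = 181. MSE = 181/3.

181/3


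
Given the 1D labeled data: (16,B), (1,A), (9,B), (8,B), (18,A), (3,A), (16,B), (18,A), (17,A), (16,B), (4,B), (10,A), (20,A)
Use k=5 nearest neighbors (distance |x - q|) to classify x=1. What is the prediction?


Distances: |16-1|=15, |1-1|=0, |9-1|=8, |8-1|=7, |18-1|=17, |3-1|=2, |16-1|=15, |18-1|=17, |17-1|=16, |16-1|=15, |4-1|=3, |10-1|=9, |20-1|=19. 5 nearest: (1,A), (3,A), (4,B), (8,B), (9,B). Counts: {'A': 2, 'B': 3}. Majority class: B.

B


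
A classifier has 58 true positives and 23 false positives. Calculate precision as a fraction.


Precision = TP / (TP + FP) = 58 / 81 = 58/81.

58/81


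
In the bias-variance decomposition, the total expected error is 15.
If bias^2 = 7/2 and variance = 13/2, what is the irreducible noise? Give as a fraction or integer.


Total error = bias^2 + variance + irreducible noise. So irreducible noise = 15 - 7/2 - 13/2 = 5.

5


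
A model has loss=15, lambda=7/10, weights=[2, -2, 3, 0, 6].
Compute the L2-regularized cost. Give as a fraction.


L2 sq norm = sum(w^2) = 53. J = 15 + 7/10 * 53 = 521/10.

521/10


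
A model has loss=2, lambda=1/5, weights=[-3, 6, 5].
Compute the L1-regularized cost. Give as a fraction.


L1 norm = sum(|w|) = 14. J = 2 + 1/5 * 14 = 24/5.

24/5


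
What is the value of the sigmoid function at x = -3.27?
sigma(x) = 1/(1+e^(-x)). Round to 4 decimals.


sigma(-3.27) = 1/(1+e^(3.27)) = 1/(1+26.311339) = 1/27.311339 = 0.0366.

0.0366


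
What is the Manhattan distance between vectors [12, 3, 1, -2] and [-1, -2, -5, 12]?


d = sum of absolute differences: |12--1|=13 + |3--2|=5 + |1--5|=6 + |-2-12|=14 = 38.

38


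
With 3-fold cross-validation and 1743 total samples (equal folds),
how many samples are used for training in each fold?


Each validation fold has 1743/3 = 581 samples. Training set = 1743 - 581 = 1162.

1162


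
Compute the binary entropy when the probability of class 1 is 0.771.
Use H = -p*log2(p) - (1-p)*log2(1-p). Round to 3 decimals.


H = -0.771*log2(0.771) - 0.229*log2(0.229) = 0.776.

0.776


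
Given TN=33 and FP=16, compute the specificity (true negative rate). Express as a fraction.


Specificity = TN / (TN + FP) = 33 / 49 = 33/49.

33/49


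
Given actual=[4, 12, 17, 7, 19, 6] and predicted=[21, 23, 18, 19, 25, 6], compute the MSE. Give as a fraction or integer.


MSE = (1/6) * ((4-21)^2=289 + (12-23)^2=121 + (17-18)^2=1 + (7-19)^2=144 + (19-25)^2=36 + (6-6)^2=0). Sum = 591. MSE = 197/2.

197/2


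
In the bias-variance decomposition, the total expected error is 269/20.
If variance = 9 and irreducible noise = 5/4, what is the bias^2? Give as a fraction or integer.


Total error = bias^2 + variance + irreducible noise. So bias^2 = 269/20 - 9 - 5/4 = 16/5.

16/5


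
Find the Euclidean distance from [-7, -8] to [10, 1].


d = sqrt(sum of squared differences). (-7-10)^2=289, (-8-1)^2=81. Sum = 370.

sqrt(370)


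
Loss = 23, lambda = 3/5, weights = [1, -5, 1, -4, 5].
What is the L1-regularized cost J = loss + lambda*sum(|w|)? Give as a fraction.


L1 norm = sum(|w|) = 16. J = 23 + 3/5 * 16 = 163/5.

163/5


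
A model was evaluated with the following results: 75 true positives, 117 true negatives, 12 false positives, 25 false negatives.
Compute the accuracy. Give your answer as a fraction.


Accuracy = (TP + TN) / (TP + TN + FP + FN) = (75 + 117) / 229 = 192/229.

192/229


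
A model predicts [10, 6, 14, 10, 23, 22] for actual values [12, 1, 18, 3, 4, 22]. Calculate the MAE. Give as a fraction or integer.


MAE = (1/6) * (|12-10|=2 + |1-6|=5 + |18-14|=4 + |3-10|=7 + |4-23|=19 + |22-22|=0). Sum = 37. MAE = 37/6.

37/6


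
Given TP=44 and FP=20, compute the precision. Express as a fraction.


Precision = TP / (TP + FP) = 44 / 64 = 11/16.

11/16


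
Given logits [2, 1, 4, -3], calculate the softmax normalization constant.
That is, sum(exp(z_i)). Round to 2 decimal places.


Denom = e^2=7.3891 + e^1=2.7183 + e^4=54.5982 + e^-3=0.0498. Sum = 64.7554, which rounds to 64.76.

64.76


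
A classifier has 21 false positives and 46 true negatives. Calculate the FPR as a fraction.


FPR = FP / (FP + TN) = 21 / 67 = 21/67.

21/67


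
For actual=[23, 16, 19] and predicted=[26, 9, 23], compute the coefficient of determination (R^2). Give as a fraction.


Mean(y) = 58/3. SS_res = 74. SS_tot = 74/3. R^2 = 1 - 74/(74/3) = -2.

-2


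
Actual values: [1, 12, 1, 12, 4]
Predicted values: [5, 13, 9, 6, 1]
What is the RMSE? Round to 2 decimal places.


MSE = 25.2000. RMSE = sqrt(25.2000) = 5.02.

5.02


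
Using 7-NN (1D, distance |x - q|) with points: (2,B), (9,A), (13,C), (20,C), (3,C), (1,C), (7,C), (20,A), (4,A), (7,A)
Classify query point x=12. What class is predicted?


Distances: |2-12|=10, |9-12|=3, |13-12|=1, |20-12|=8, |3-12|=9, |1-12|=11, |7-12|=5, |20-12|=8, |4-12|=8, |7-12|=5. 7 nearest: (13,C), (9,A), (7,A), (7,C), (20,A), (4,A), (20,C). Counts: {'C': 3, 'A': 4}. Majority class: A.

A


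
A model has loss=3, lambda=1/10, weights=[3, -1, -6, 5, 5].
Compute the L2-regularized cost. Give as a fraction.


L2 sq norm = sum(w^2) = 96. J = 3 + 1/10 * 96 = 63/5.

63/5


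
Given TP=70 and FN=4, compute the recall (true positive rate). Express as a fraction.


Recall = TP / (TP + FN) = 70 / 74 = 35/37.

35/37


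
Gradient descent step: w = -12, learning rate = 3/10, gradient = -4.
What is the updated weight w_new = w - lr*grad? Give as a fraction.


w_new = -12 - 3/10 * -4 = -12 - -6/5 = -54/5.

-54/5


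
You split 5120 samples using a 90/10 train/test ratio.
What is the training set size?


Test set = 5120 * 10% = 512. Training set = 5120 - 512 = 4608.

4608


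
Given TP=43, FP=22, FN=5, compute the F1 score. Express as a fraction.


Precision = 43/65 = 43/65. Recall = 43/48 = 43/48. F1 = 2*P*R/(P+R) = 86/113.

86/113


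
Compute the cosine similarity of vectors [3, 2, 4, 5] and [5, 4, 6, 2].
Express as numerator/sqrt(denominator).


dot = 57. |a|^2 = 54, |b|^2 = 81. cos = 57/sqrt(4374).

57/sqrt(4374)


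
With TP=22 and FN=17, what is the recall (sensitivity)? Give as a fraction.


Recall = TP / (TP + FN) = 22 / 39 = 22/39.

22/39


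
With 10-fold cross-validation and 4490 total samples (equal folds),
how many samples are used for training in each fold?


Each validation fold has 4490/10 = 449 samples. Training set = 4490 - 449 = 4041.

4041


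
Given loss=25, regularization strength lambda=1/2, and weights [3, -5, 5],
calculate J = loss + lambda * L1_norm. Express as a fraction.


L1 norm = sum(|w|) = 13. J = 25 + 1/2 * 13 = 63/2.

63/2


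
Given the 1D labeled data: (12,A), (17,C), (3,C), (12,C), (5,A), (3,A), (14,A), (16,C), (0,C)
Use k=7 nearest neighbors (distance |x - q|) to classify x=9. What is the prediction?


Distances: |12-9|=3, |17-9|=8, |3-9|=6, |12-9|=3, |5-9|=4, |3-9|=6, |14-9|=5, |16-9|=7, |0-9|=9. 7 nearest: (12,A), (12,C), (5,A), (14,A), (3,A), (3,C), (16,C). Counts: {'A': 4, 'C': 3}. Majority class: A.

A


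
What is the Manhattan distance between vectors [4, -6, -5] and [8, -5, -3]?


d = sum of absolute differences: |4-8|=4 + |-6--5|=1 + |-5--3|=2 = 7.

7


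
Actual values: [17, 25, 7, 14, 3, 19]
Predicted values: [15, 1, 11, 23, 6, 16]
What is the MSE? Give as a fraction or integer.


MSE = (1/6) * ((17-15)^2=4 + (25-1)^2=576 + (7-11)^2=16 + (14-23)^2=81 + (3-6)^2=9 + (19-16)^2=9). Sum = 695. MSE = 695/6.

695/6


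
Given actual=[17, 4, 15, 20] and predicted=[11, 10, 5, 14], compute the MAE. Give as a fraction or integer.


MAE = (1/4) * (|17-11|=6 + |4-10|=6 + |15-5|=10 + |20-14|=6). Sum = 28. MAE = 7.

7


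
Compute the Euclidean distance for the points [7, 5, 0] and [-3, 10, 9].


d = sqrt(sum of squared differences). (7--3)^2=100, (5-10)^2=25, (0-9)^2=81. Sum = 206.

sqrt(206)


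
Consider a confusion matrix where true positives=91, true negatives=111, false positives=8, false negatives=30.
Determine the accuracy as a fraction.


Accuracy = (TP + TN) / (TP + TN + FP + FN) = (91 + 111) / 240 = 101/120.

101/120


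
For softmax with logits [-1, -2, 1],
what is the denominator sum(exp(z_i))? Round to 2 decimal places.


Denom = e^-1=0.3679 + e^-2=0.1353 + e^1=2.7183. Sum = 3.2215, which rounds to 3.22.

3.22


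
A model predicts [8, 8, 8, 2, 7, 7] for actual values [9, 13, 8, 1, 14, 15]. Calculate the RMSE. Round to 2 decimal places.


MSE = 23.3333. RMSE = sqrt(23.3333) = 4.83.

4.83


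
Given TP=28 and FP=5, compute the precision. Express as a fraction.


Precision = TP / (TP + FP) = 28 / 33 = 28/33.

28/33


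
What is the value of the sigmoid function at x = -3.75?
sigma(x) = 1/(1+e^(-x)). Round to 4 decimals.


sigma(-3.75) = 1/(1+e^(3.75)) = 1/(1+42.521082) = 1/43.521082 = 0.0230.

0.0230


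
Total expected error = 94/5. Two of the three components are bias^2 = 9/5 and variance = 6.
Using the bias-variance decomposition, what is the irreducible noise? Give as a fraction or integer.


Total error = bias^2 + variance + irreducible noise. So irreducible noise = 94/5 - 9/5 - 6 = 11.

11


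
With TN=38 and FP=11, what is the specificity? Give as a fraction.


Specificity = TN / (TN + FP) = 38 / 49 = 38/49.

38/49


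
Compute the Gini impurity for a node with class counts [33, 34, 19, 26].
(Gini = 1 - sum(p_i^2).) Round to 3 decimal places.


Total = 112. Proportions: 33/112, 34/112, 19/112, 26/112. sum(p_i^2) = 0.2616. Gini = 1 - 0.2616 = 0.7384, which rounds to 0.738.

0.738


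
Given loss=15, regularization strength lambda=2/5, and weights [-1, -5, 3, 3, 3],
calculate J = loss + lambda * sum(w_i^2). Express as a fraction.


L2 sq norm = sum(w^2) = 53. J = 15 + 2/5 * 53 = 181/5.

181/5


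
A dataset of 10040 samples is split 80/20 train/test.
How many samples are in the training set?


Test set = 10040 * 20% = 2008. Training set = 10040 - 2008 = 8032.

8032


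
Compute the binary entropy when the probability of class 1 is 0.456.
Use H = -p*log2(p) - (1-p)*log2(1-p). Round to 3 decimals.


H = -0.456*log2(0.456) - 0.544*log2(0.544) = 0.994.

0.994


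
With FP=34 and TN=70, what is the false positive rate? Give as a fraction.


FPR = FP / (FP + TN) = 34 / 104 = 17/52.

17/52


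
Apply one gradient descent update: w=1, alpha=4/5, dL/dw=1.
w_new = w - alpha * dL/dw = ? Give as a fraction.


w_new = 1 - 4/5 * 1 = 1 - 4/5 = 1/5.

1/5


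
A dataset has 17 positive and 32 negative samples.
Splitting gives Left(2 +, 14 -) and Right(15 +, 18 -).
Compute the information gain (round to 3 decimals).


H(parent) = 0.9313. H(left) = 0.5436, H(right) = 0.9940. Weighted = (16/49)*0.5436 + (33/49)*0.9940 = 0.8469. IG = 0.9313 - 0.8469 = 0.0844, which rounds to 0.084.

0.084


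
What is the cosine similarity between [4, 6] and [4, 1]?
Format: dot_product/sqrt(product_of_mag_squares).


dot = 22. |a|^2 = 52, |b|^2 = 17. cos = 22/sqrt(884).

22/sqrt(884)


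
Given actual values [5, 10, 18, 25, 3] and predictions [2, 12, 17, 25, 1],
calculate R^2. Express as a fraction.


Mean(y) = 61/5. SS_res = 18. SS_tot = 1694/5. R^2 = 1 - 18/(1694/5) = 802/847.

802/847


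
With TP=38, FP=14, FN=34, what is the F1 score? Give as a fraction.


Precision = 38/52 = 19/26. Recall = 38/72 = 19/36. F1 = 2*P*R/(P+R) = 19/31.

19/31


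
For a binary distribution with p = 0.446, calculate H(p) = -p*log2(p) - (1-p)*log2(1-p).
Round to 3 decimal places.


H = -0.446*log2(0.446) - 0.554*log2(0.554) = 0.992.

0.992


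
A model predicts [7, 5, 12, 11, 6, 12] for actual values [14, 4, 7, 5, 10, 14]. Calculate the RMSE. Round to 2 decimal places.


MSE = 21.8333. RMSE = sqrt(21.8333) = 4.67.

4.67


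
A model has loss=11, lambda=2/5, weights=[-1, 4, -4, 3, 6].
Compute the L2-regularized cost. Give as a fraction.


L2 sq norm = sum(w^2) = 78. J = 11 + 2/5 * 78 = 211/5.

211/5


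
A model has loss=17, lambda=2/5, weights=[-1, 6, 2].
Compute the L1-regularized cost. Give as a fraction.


L1 norm = sum(|w|) = 9. J = 17 + 2/5 * 9 = 103/5.

103/5


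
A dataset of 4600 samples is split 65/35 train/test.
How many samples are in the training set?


Test set = 4600 * 35% = 1610. Training set = 4600 - 1610 = 2990.

2990


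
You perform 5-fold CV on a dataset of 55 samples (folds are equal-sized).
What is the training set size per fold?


Each validation fold has 55/5 = 11 samples. Training set = 55 - 11 = 44.

44


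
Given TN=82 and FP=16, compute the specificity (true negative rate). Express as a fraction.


Specificity = TN / (TN + FP) = 82 / 98 = 41/49.

41/49


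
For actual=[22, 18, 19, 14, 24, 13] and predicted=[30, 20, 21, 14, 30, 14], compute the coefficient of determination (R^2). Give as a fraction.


Mean(y) = 55/3. SS_res = 109. SS_tot = 280/3. R^2 = 1 - 109/(280/3) = -47/280.

-47/280


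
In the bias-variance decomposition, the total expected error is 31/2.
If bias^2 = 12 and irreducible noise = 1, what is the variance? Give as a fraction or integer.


Total error = bias^2 + variance + irreducible noise. So variance = 31/2 - 12 - 1 = 5/2.

5/2


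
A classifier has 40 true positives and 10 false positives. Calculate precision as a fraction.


Precision = TP / (TP + FP) = 40 / 50 = 4/5.

4/5


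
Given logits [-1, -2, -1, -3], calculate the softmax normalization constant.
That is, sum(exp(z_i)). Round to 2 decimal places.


Denom = e^-1=0.3679 + e^-2=0.1353 + e^-1=0.3679 + e^-3=0.0498. Sum = 0.9209, which rounds to 0.92.

0.92


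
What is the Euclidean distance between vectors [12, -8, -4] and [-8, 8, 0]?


d = sqrt(sum of squared differences). (12--8)^2=400, (-8-8)^2=256, (-4-0)^2=16. Sum = 672.

sqrt(672)


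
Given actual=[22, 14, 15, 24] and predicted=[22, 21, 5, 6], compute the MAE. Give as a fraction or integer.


MAE = (1/4) * (|22-22|=0 + |14-21|=7 + |15-5|=10 + |24-6|=18). Sum = 35. MAE = 35/4.

35/4


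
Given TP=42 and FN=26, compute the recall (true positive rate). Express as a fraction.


Recall = TP / (TP + FN) = 42 / 68 = 21/34.

21/34


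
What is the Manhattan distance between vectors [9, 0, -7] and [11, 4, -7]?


d = sum of absolute differences: |9-11|=2 + |0-4|=4 + |-7--7|=0 = 6.

6


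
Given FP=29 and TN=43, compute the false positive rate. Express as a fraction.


FPR = FP / (FP + TN) = 29 / 72 = 29/72.

29/72


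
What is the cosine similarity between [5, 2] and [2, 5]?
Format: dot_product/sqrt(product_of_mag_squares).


dot = 20. |a|^2 = 29, |b|^2 = 29. cos = 20/sqrt(841).

20/sqrt(841)


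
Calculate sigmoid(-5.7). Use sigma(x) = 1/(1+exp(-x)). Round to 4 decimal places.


sigma(-5.7) = 1/(1+e^(5.7)) = 1/(1+298.867401) = 1/299.867401 = 0.0033.

0.0033


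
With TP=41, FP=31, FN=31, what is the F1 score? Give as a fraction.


Precision = 41/72 = 41/72. Recall = 41/72 = 41/72. F1 = 2*P*R/(P+R) = 41/72.

41/72


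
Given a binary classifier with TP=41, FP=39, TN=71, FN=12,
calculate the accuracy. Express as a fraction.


Accuracy = (TP + TN) / (TP + TN + FP + FN) = (41 + 71) / 163 = 112/163.

112/163


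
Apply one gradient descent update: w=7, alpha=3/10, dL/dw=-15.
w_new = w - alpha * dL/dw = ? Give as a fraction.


w_new = 7 - 3/10 * -15 = 7 - -9/2 = 23/2.

23/2


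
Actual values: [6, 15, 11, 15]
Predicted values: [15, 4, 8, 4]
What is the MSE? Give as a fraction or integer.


MSE = (1/4) * ((6-15)^2=81 + (15-4)^2=121 + (11-8)^2=9 + (15-4)^2=121). Sum = 332. MSE = 83.

83


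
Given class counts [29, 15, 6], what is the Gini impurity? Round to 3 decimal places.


Total = 50. Proportions: 29/50, 15/50, 6/50. sum(p_i^2) = 0.4408. Gini = 1 - 0.4408 = 0.5592, which rounds to 0.559.

0.559


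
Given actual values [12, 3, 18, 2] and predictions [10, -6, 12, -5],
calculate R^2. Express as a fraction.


Mean(y) = 35/4. SS_res = 170. SS_tot = 699/4. R^2 = 1 - 170/(699/4) = 19/699.

19/699


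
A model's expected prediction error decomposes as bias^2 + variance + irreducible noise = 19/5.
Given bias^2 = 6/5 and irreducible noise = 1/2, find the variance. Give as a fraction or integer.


Total error = bias^2 + variance + irreducible noise. So variance = 19/5 - 6/5 - 1/2 = 21/10.

21/10


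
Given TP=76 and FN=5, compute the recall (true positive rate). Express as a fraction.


Recall = TP / (TP + FN) = 76 / 81 = 76/81.

76/81


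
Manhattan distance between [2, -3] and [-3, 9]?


d = sum of absolute differences: |2--3|=5 + |-3-9|=12 = 17.

17


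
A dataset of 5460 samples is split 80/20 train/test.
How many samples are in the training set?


Test set = 5460 * 20% = 1092. Training set = 5460 - 1092 = 4368.

4368


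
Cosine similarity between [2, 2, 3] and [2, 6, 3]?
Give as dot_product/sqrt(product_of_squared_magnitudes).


dot = 25. |a|^2 = 17, |b|^2 = 49. cos = 25/sqrt(833).

25/sqrt(833)


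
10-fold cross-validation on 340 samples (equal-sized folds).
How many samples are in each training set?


Each validation fold has 340/10 = 34 samples. Training set = 340 - 34 = 306.

306


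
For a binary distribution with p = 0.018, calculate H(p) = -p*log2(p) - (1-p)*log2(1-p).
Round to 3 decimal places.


H = -0.018*log2(0.018) - 0.982*log2(0.982) = 0.130.

0.130


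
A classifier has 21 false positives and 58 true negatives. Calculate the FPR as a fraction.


FPR = FP / (FP + TN) = 21 / 79 = 21/79.

21/79


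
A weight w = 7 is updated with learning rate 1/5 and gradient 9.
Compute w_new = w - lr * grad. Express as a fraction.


w_new = 7 - 1/5 * 9 = 7 - 9/5 = 26/5.

26/5


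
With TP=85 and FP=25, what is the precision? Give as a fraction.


Precision = TP / (TP + FP) = 85 / 110 = 17/22.

17/22


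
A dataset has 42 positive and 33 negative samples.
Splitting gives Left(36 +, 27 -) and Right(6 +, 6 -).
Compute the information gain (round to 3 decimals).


H(parent) = 0.9896. H(left) = 0.9852, H(right) = 1.0000. Weighted = (63/75)*0.9852 + (12/75)*1.0000 = 0.9876. IG = 0.9896 - 0.9876 = 0.0020, which rounds to 0.002.

0.002


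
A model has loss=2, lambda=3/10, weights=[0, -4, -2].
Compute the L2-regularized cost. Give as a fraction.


L2 sq norm = sum(w^2) = 20. J = 2 + 3/10 * 20 = 8.

8


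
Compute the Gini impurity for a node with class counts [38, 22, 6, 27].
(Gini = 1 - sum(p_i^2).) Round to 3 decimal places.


Total = 93. Proportions: 38/93, 22/93, 6/93, 27/93. sum(p_i^2) = 0.3114. Gini = 1 - 0.3114 = 0.6886, which rounds to 0.689.

0.689


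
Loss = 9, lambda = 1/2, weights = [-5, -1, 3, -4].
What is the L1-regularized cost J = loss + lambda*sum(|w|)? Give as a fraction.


L1 norm = sum(|w|) = 13. J = 9 + 1/2 * 13 = 31/2.

31/2


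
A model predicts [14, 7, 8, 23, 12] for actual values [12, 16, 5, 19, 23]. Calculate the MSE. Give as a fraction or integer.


MSE = (1/5) * ((12-14)^2=4 + (16-7)^2=81 + (5-8)^2=9 + (19-23)^2=16 + (23-12)^2=121). Sum = 231. MSE = 231/5.

231/5


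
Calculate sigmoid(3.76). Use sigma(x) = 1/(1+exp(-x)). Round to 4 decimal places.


sigma(3.76) = 1/(1+e^(-3.76)) = 1/(1+0.023284) = 1/1.023284 = 0.9772.

0.9772


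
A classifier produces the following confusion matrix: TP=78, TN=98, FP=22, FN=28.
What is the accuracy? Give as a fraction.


Accuracy = (TP + TN) / (TP + TN + FP + FN) = (78 + 98) / 226 = 88/113.

88/113


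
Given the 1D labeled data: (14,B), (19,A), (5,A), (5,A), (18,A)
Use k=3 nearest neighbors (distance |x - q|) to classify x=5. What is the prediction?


Distances: |14-5|=9, |19-5|=14, |5-5|=0, |5-5|=0, |18-5|=13. 3 nearest: (5,A), (5,A), (14,B). Counts: {'A': 2, 'B': 1}. Majority class: A.

A


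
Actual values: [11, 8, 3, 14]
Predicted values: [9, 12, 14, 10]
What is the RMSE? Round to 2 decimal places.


MSE = 39.2500. RMSE = sqrt(39.2500) = 6.26.

6.26


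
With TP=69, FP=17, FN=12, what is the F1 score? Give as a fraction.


Precision = 69/86 = 69/86. Recall = 69/81 = 23/27. F1 = 2*P*R/(P+R) = 138/167.

138/167


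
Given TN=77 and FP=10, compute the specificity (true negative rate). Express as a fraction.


Specificity = TN / (TN + FP) = 77 / 87 = 77/87.

77/87


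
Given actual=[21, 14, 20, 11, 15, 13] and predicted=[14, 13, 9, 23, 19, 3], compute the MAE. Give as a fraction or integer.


MAE = (1/6) * (|21-14|=7 + |14-13|=1 + |20-9|=11 + |11-23|=12 + |15-19|=4 + |13-3|=10). Sum = 45. MAE = 15/2.

15/2


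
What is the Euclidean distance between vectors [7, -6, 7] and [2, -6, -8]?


d = sqrt(sum of squared differences). (7-2)^2=25, (-6--6)^2=0, (7--8)^2=225. Sum = 250.

sqrt(250)


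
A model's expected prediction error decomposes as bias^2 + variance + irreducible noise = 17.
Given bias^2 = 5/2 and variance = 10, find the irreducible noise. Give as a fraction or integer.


Total error = bias^2 + variance + irreducible noise. So irreducible noise = 17 - 5/2 - 10 = 9/2.

9/2


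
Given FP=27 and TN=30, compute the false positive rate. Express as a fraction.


FPR = FP / (FP + TN) = 27 / 57 = 9/19.

9/19


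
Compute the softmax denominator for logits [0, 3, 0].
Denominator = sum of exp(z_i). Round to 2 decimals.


Denom = e^0=1.0000 + e^3=20.0855 + e^0=1.0000. Sum = 22.0855, which rounds to 22.09.

22.09


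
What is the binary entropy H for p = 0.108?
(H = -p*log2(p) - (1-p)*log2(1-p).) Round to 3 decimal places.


H = -0.108*log2(0.108) - 0.892*log2(0.892) = 0.494.

0.494


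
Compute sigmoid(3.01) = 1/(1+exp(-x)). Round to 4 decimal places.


sigma(3.01) = 1/(1+e^(-3.01)) = 1/(1+0.049292) = 1/1.049292 = 0.9530.

0.9530


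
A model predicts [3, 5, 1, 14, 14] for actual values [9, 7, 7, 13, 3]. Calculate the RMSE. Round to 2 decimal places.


MSE = 39.6000. RMSE = sqrt(39.6000) = 6.29.

6.29


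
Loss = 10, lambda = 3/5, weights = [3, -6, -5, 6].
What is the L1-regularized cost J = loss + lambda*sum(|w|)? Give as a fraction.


L1 norm = sum(|w|) = 20. J = 10 + 3/5 * 20 = 22.

22


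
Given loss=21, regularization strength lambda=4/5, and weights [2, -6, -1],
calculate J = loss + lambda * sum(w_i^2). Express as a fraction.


L2 sq norm = sum(w^2) = 41. J = 21 + 4/5 * 41 = 269/5.

269/5


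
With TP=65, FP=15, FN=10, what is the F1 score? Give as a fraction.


Precision = 65/80 = 13/16. Recall = 65/75 = 13/15. F1 = 2*P*R/(P+R) = 26/31.

26/31


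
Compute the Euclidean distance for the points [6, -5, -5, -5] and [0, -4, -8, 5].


d = sqrt(sum of squared differences). (6-0)^2=36, (-5--4)^2=1, (-5--8)^2=9, (-5-5)^2=100. Sum = 146.

sqrt(146)


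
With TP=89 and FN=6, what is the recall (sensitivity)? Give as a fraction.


Recall = TP / (TP + FN) = 89 / 95 = 89/95.

89/95


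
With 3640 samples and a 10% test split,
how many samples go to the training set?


Test set = 3640 * 10% = 364. Training set = 3640 - 364 = 3276.

3276


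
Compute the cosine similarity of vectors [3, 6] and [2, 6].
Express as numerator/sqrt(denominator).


dot = 42. |a|^2 = 45, |b|^2 = 40. cos = 42/sqrt(1800).

42/sqrt(1800)


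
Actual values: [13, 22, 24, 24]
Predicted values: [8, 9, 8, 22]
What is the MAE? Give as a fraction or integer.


MAE = (1/4) * (|13-8|=5 + |22-9|=13 + |24-8|=16 + |24-22|=2). Sum = 36. MAE = 9.

9


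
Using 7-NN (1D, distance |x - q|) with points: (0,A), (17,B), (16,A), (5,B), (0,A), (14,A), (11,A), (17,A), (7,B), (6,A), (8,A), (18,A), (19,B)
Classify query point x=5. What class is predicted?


Distances: |0-5|=5, |17-5|=12, |16-5|=11, |5-5|=0, |0-5|=5, |14-5|=9, |11-5|=6, |17-5|=12, |7-5|=2, |6-5|=1, |8-5|=3, |18-5|=13, |19-5|=14. 7 nearest: (5,B), (6,A), (7,B), (8,A), (0,A), (0,A), (11,A). Counts: {'B': 2, 'A': 5}. Majority class: A.

A


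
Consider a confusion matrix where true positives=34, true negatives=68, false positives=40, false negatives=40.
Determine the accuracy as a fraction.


Accuracy = (TP + TN) / (TP + TN + FP + FN) = (34 + 68) / 182 = 51/91.

51/91


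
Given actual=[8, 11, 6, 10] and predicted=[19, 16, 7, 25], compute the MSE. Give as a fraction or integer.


MSE = (1/4) * ((8-19)^2=121 + (11-16)^2=25 + (6-7)^2=1 + (10-25)^2=225). Sum = 372. MSE = 93.

93


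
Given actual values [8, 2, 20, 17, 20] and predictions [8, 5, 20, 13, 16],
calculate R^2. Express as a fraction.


Mean(y) = 67/5. SS_res = 41. SS_tot = 1296/5. R^2 = 1 - 41/(1296/5) = 1091/1296.

1091/1296


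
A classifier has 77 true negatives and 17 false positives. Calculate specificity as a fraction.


Specificity = TN / (TN + FP) = 77 / 94 = 77/94.

77/94


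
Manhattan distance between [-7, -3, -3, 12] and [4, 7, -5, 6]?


d = sum of absolute differences: |-7-4|=11 + |-3-7|=10 + |-3--5|=2 + |12-6|=6 = 29.

29


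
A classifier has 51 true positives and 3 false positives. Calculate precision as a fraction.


Precision = TP / (TP + FP) = 51 / 54 = 17/18.

17/18


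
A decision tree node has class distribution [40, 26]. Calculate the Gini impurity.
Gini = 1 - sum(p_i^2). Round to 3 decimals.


Total = 66. Proportions: 40/66, 26/66. sum(p_i^2) = 0.5225. Gini = 1 - 0.5225 = 0.4775, which rounds to 0.478.

0.478


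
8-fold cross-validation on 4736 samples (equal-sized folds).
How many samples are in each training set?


Each validation fold has 4736/8 = 592 samples. Training set = 4736 - 592 = 4144.

4144


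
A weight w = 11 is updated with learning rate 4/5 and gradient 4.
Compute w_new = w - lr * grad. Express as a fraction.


w_new = 11 - 4/5 * 4 = 11 - 16/5 = 39/5.

39/5


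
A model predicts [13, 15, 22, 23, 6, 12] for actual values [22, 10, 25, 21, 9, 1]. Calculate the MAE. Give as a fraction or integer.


MAE = (1/6) * (|22-13|=9 + |10-15|=5 + |25-22|=3 + |21-23|=2 + |9-6|=3 + |1-12|=11). Sum = 33. MAE = 11/2.

11/2


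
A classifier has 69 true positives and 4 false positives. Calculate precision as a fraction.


Precision = TP / (TP + FP) = 69 / 73 = 69/73.

69/73


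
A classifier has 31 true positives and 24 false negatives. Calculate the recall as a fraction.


Recall = TP / (TP + FN) = 31 / 55 = 31/55.

31/55


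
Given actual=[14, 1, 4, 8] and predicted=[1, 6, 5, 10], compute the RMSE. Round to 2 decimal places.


MSE = 49.7500. RMSE = sqrt(49.7500) = 7.05.

7.05


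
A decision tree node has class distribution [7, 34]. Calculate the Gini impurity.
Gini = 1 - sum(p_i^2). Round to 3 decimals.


Total = 41. Proportions: 7/41, 34/41. sum(p_i^2) = 0.7168. Gini = 1 - 0.7168 = 0.2832, which rounds to 0.283.

0.283


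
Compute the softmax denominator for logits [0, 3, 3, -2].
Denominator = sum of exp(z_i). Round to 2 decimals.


Denom = e^0=1.0000 + e^3=20.0855 + e^3=20.0855 + e^-2=0.1353. Sum = 41.3063, which rounds to 41.31.

41.31


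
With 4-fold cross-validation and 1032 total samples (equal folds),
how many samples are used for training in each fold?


Each validation fold has 1032/4 = 258 samples. Training set = 1032 - 258 = 774.

774


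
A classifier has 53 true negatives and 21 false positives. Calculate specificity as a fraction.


Specificity = TN / (TN + FP) = 53 / 74 = 53/74.

53/74


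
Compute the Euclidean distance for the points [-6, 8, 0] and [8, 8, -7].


d = sqrt(sum of squared differences). (-6-8)^2=196, (8-8)^2=0, (0--7)^2=49. Sum = 245.

sqrt(245)


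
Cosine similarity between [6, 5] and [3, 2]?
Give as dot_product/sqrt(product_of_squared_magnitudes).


dot = 28. |a|^2 = 61, |b|^2 = 13. cos = 28/sqrt(793).

28/sqrt(793)


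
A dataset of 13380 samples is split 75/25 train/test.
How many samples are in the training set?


Test set = 13380 * 25% = 3345. Training set = 13380 - 3345 = 10035.

10035


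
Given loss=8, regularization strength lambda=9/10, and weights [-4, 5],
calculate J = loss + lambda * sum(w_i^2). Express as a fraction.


L2 sq norm = sum(w^2) = 41. J = 8 + 9/10 * 41 = 449/10.

449/10


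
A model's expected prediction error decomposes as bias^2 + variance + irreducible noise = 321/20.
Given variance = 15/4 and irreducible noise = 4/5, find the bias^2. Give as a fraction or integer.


Total error = bias^2 + variance + irreducible noise. So bias^2 = 321/20 - 15/4 - 4/5 = 23/2.

23/2


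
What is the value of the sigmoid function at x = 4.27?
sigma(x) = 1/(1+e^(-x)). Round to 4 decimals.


sigma(4.27) = 1/(1+e^(-4.27)) = 1/(1+0.013982) = 1/1.013982 = 0.9862.

0.9862


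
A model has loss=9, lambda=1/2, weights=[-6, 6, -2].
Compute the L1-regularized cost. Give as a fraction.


L1 norm = sum(|w|) = 14. J = 9 + 1/2 * 14 = 16.

16


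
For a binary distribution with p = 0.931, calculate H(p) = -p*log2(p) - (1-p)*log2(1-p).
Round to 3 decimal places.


H = -0.931*log2(0.931) - 0.069*log2(0.069) = 0.362.

0.362


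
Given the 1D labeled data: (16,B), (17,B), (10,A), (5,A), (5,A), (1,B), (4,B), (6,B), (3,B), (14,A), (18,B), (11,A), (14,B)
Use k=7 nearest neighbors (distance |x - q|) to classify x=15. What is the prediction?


Distances: |16-15|=1, |17-15|=2, |10-15|=5, |5-15|=10, |5-15|=10, |1-15|=14, |4-15|=11, |6-15|=9, |3-15|=12, |14-15|=1, |18-15|=3, |11-15|=4, |14-15|=1. 7 nearest: (14,A), (16,B), (14,B), (17,B), (18,B), (11,A), (10,A). Counts: {'A': 3, 'B': 4}. Majority class: B.

B


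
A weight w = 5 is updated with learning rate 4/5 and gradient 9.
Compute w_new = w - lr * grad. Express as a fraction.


w_new = 5 - 4/5 * 9 = 5 - 36/5 = -11/5.

-11/5


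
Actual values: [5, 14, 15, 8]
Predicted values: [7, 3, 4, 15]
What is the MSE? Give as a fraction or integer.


MSE = (1/4) * ((5-7)^2=4 + (14-3)^2=121 + (15-4)^2=121 + (8-15)^2=49). Sum = 295. MSE = 295/4.

295/4


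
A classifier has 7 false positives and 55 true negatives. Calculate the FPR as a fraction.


FPR = FP / (FP + TN) = 7 / 62 = 7/62.

7/62


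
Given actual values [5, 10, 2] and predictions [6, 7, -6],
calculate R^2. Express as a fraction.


Mean(y) = 17/3. SS_res = 74. SS_tot = 98/3. R^2 = 1 - 74/(98/3) = -62/49.

-62/49


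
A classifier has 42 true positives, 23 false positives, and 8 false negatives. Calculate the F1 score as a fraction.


Precision = 42/65 = 42/65. Recall = 42/50 = 21/25. F1 = 2*P*R/(P+R) = 84/115.

84/115


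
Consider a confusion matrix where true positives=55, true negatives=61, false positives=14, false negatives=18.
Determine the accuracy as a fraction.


Accuracy = (TP + TN) / (TP + TN + FP + FN) = (55 + 61) / 148 = 29/37.

29/37


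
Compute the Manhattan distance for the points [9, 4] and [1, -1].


d = sum of absolute differences: |9-1|=8 + |4--1|=5 = 13.

13


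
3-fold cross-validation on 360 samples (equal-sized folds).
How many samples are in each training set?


Each validation fold has 360/3 = 120 samples. Training set = 360 - 120 = 240.

240


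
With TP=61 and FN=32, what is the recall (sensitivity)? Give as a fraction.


Recall = TP / (TP + FN) = 61 / 93 = 61/93.

61/93


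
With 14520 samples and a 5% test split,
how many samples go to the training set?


Test set = 14520 * 5% = 726. Training set = 14520 - 726 = 13794.

13794


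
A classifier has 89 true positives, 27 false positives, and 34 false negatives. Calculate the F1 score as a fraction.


Precision = 89/116 = 89/116. Recall = 89/123 = 89/123. F1 = 2*P*R/(P+R) = 178/239.

178/239


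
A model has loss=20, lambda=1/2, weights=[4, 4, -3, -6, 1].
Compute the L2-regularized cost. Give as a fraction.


L2 sq norm = sum(w^2) = 78. J = 20 + 1/2 * 78 = 59.

59


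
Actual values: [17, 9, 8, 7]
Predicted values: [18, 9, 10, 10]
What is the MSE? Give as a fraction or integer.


MSE = (1/4) * ((17-18)^2=1 + (9-9)^2=0 + (8-10)^2=4 + (7-10)^2=9). Sum = 14. MSE = 7/2.

7/2


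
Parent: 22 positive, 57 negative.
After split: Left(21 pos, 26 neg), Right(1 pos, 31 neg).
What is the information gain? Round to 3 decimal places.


H(parent) = 0.8534. H(left) = 0.9918, H(right) = 0.2006. Weighted = (47/79)*0.9918 + (32/79)*0.2006 = 0.6713. IG = 0.8534 - 0.6713 = 0.1821, which rounds to 0.182.

0.182


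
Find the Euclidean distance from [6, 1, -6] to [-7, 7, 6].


d = sqrt(sum of squared differences). (6--7)^2=169, (1-7)^2=36, (-6-6)^2=144. Sum = 349.

sqrt(349)


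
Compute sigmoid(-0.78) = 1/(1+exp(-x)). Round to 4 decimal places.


sigma(-0.78) = 1/(1+e^(0.78)) = 1/(1+2.181472) = 1/3.181472 = 0.3143.

0.3143


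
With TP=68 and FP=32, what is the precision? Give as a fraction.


Precision = TP / (TP + FP) = 68 / 100 = 17/25.

17/25


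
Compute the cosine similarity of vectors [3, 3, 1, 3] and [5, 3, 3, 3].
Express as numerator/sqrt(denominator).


dot = 36. |a|^2 = 28, |b|^2 = 52. cos = 36/sqrt(1456).

36/sqrt(1456)


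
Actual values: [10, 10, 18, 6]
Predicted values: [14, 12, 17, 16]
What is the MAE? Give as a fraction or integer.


MAE = (1/4) * (|10-14|=4 + |10-12|=2 + |18-17|=1 + |6-16|=10). Sum = 17. MAE = 17/4.

17/4


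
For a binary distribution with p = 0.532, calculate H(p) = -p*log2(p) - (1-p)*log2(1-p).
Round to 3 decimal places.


H = -0.532*log2(0.532) - 0.468*log2(0.468) = 0.997.

0.997


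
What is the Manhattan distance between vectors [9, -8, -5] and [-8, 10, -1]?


d = sum of absolute differences: |9--8|=17 + |-8-10|=18 + |-5--1|=4 = 39.

39


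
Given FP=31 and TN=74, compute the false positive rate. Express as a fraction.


FPR = FP / (FP + TN) = 31 / 105 = 31/105.

31/105


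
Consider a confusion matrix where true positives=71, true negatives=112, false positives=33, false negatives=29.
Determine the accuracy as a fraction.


Accuracy = (TP + TN) / (TP + TN + FP + FN) = (71 + 112) / 245 = 183/245.

183/245


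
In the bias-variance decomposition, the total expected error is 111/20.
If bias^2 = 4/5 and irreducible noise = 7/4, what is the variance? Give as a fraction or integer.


Total error = bias^2 + variance + irreducible noise. So variance = 111/20 - 4/5 - 7/4 = 3.

3


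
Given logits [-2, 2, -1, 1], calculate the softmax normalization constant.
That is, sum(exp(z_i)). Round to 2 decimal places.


Denom = e^-2=0.1353 + e^2=7.3891 + e^-1=0.3679 + e^1=2.7183. Sum = 10.6106, which rounds to 10.61.

10.61


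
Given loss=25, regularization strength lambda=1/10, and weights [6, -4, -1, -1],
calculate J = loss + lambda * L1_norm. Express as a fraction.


L1 norm = sum(|w|) = 12. J = 25 + 1/10 * 12 = 131/5.

131/5
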